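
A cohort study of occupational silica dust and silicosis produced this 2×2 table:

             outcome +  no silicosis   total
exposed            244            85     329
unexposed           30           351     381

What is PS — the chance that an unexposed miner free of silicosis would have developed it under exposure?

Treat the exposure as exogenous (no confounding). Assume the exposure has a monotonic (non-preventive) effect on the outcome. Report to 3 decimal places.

p₁ = P(outcome | exposed) = 244/329 = 0.74164
p₀ = P(outcome | unexposed) = 30/381 = 0.07874
Under exogeneity and monotonicity, PS = (p₁ − p₀) / (1 − p₀).
PS = (0.74164 − 0.07874) / (1 − 0.07874) = 0.6629 / 0.92126 ≈ 0.7196

PS ≈ 0.720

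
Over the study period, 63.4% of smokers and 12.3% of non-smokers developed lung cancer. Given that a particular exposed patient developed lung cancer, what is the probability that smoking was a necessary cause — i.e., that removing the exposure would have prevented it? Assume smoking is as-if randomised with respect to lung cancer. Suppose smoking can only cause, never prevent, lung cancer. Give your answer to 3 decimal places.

p₁ = 0.634, p₀ = 0.123.
Under exogeneity and monotonicity, PN = (p₁ − p₀) / p₁.
PN = (0.634 − 0.123) / 0.634 = 0.511 / 0.634 ≈ 0.8060

PN ≈ 0.806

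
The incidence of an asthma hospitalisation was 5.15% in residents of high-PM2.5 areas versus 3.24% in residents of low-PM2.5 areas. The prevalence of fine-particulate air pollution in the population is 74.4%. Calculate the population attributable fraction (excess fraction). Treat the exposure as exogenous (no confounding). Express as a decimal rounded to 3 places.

p₁ = 0.0515, p₀ = 0.0324.
Overall risk P(Y=1) = π·p₁ + (1−π)·p₀ = 0.744×0.0515 + 0.256×0.0324 = 0.04661.
Under exogeneity, PAF = [P(Y=1) − p₀] / P(Y=1).
PAF = (0.04661 − 0.0324) / 0.04661 ≈ 0.3049

PAF ≈ 0.305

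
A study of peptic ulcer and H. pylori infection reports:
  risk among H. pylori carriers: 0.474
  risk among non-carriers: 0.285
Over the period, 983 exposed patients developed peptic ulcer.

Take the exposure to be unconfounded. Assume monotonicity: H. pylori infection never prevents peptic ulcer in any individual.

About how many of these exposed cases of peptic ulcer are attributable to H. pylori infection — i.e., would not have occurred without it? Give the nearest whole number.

about 392 cases

Let p₁ = 0.474, p₀ = 0.285.
PN = (p₁ − p₀)/p₁ = (0.474 − 0.285) / 0.474 ≈ 0.39873.
Attributable cases ≈ PN × (exposed cases) = 0.39873 × 983 ≈ 391.96.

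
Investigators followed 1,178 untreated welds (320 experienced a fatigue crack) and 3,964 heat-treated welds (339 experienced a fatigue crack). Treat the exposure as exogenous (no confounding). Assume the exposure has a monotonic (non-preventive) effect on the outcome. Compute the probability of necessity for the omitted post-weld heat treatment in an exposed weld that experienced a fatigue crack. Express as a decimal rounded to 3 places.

p₁ = P(outcome | exposed) = 320/1178 = 0.27165
p₀ = P(outcome | unexposed) = 339/3964 = 0.08552
Under exogeneity and monotonicity, PN = (p₁ − p₀) / p₁.
PN = (0.27165 − 0.08552) / 0.27165 = 0.18613 / 0.27165 ≈ 0.6852

PN ≈ 0.685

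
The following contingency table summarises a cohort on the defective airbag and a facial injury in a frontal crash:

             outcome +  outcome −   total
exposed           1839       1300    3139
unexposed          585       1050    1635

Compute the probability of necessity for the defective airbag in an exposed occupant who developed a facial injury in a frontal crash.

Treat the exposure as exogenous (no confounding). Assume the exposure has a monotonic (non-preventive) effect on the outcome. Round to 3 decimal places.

PN ≈ 0.389

p₁ = P(outcome | exposed) = 1839/3139 = 0.58586
p₀ = P(outcome | unexposed) = 585/1635 = 0.3578
Under exogeneity and monotonicity, PN = (p₁ − p₀) / p₁.
PN = (0.58586 − 0.3578) / 0.58586 = 0.22806 / 0.58586 ≈ 0.3893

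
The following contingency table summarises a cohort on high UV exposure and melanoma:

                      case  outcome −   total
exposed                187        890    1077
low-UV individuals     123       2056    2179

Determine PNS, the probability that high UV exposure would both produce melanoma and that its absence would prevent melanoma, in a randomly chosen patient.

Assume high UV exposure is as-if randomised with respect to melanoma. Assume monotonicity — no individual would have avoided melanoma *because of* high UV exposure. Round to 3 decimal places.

p₁ = P(outcome | exposed) = 187/1077 = 0.17363
p₀ = P(outcome | unexposed) = 123/2179 = 0.056448
Under exogeneity and monotonicity, PNS = p₁ − p₀.
PNS = 0.17363 − 0.056448 = 0.11718

PNS ≈ 0.117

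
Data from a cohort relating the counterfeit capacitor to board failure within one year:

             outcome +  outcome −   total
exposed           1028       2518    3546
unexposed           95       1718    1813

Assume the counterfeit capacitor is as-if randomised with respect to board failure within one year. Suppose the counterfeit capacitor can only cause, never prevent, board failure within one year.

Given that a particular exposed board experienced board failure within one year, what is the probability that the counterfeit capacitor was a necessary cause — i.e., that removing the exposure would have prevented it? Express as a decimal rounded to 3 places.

PN ≈ 0.819

p₁ = P(outcome | exposed) = 1028/3546 = 0.2899
p₀ = P(outcome | unexposed) = 95/1813 = 0.052399
Under exogeneity and monotonicity, PN = (p₁ − p₀)/p₁.
PN = (0.2899 − 0.052399) / 0.2899 ≈ 0.8193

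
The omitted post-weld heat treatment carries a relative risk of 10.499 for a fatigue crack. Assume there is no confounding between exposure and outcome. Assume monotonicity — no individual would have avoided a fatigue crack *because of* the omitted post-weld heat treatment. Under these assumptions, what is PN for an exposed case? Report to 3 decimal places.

PN ≈ 0.905

Under exogeneity and monotonicity, PN = (RR − 1) / RR = 1 − 1/RR.
PN = (10.499 − 1) / 10.499 = 9.499 / 10.499 ≈ 0.9048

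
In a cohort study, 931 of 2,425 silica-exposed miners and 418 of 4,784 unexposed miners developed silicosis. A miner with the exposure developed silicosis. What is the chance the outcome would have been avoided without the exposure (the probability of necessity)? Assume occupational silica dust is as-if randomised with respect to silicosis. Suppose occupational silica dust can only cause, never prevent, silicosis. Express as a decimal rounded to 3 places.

p₁ = P(outcome | exposed) = 931/2425 = 0.38392
p₀ = P(outcome | unexposed) = 418/4784 = 0.087375
Under exogeneity and monotonicity, PN = (p₁ − p₀) / p₁.
PN = (0.38392 − 0.087375) / 0.38392 = 0.29654 / 0.38392 ≈ 0.7724

PN ≈ 0.772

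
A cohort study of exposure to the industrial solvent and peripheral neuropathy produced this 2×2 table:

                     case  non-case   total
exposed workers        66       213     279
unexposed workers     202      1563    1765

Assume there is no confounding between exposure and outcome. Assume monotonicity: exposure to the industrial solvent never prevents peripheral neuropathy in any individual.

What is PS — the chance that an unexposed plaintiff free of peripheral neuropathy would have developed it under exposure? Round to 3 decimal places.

PS ≈ 0.138

p₁ = P(outcome | exposed) = 66/279 = 0.23656
p₀ = P(outcome | unexposed) = 202/1765 = 0.11445
Under exogeneity and monotonicity, PS = (p₁ − p₀)/(1 − p₀).
PS = (0.23656 − 0.11445) / 0.88555 ≈ 0.1379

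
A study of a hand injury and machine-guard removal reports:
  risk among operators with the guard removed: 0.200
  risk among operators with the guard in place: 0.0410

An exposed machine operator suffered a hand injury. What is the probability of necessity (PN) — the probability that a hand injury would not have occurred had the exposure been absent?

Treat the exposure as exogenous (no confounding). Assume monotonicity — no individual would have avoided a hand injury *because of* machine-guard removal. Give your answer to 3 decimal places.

Let p₁ = 0.2, p₀ = 0.041.
Under exogeneity and monotonicity, PN = (p₁ − p₀) / p₁.
PN = (0.2 − 0.041) / 0.2 = 0.159 / 0.2 ≈ 0.7950

PN ≈ 0.795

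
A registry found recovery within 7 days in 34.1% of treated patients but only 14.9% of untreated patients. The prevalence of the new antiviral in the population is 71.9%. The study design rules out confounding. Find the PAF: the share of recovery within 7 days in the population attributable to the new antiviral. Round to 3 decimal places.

PAF ≈ 0.481

p₁ = 0.341, p₀ = 0.149.
Overall risk P(Y=1) = π·p₁ + (1−π)·p₀ = 0.719×0.341 + 0.281×0.149 = 0.28705.
Under exogeneity, PAF = [P(Y=1) − p₀] / P(Y=1).
PAF = (0.28705 − 0.149) / 0.28705 ≈ 0.4809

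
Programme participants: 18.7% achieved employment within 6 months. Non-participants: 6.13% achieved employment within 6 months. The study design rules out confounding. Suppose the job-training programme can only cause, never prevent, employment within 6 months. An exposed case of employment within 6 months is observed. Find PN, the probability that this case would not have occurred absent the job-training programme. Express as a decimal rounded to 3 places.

p₁ = 0.187, p₀ = 0.0613.
Under exogeneity and monotonicity, PN = (p₁ − p₀) / p₁.
PN = (0.187 − 0.0613) / 0.187 = 0.1257 / 0.187 ≈ 0.6722

PN ≈ 0.672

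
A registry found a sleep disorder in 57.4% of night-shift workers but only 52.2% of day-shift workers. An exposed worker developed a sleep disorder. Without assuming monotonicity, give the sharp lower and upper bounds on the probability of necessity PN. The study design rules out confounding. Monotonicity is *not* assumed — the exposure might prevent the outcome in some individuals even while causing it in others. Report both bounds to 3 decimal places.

p₁ = 0.574, p₀ = 0.522.
Under exogeneity alone the bounds on PN are max{0,(p₁−p₀)/p₁} ≤ PN ≤ min{1,(1−p₀)/p₁}.
  lower = (p₁ − p₀)/p₁ = 0.052 / 0.574 ≈ 0.0906
  upper = min{1, (1 − p₀)/p₁} = 0.478 / 0.574 ≈ 0.8328

0.091 ≤ PN ≤ 0.833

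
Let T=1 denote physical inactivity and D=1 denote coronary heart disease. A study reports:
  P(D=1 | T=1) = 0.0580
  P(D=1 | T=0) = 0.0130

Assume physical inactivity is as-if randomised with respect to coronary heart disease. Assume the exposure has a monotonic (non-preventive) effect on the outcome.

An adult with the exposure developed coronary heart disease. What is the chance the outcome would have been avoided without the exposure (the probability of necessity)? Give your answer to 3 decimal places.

Let p₁ = 0.058, p₀ = 0.013.
Under exogeneity and monotonicity, PN = (p₁ − p₀) / p₁.
PN = (0.058 − 0.013) / 0.058 = 0.045 / 0.058 ≈ 0.7759

PN ≈ 0.776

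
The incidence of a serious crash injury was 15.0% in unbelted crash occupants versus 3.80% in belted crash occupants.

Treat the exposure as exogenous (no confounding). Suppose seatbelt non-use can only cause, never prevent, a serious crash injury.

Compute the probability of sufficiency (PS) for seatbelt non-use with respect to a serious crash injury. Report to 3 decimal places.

p₁ = 0.15, p₀ = 0.038.
Under exogeneity and monotonicity, PS = (p₁ − p₀) / (1 − p₀).
PS = (0.15 − 0.038) / (1 − 0.038) = 0.112 / 0.962 ≈ 0.1164

PS ≈ 0.116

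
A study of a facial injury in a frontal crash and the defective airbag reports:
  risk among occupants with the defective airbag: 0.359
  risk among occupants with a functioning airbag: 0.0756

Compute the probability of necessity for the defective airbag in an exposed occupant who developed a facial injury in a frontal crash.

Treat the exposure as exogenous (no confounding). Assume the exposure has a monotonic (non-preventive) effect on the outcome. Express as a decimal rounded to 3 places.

Let p₁ = 0.359, p₀ = 0.0756.
Under exogeneity and monotonicity, PN = (p₁ − p₀) / p₁.
PN = (0.359 − 0.0756) / 0.359 = 0.2834 / 0.359 ≈ 0.7894

PN ≈ 0.789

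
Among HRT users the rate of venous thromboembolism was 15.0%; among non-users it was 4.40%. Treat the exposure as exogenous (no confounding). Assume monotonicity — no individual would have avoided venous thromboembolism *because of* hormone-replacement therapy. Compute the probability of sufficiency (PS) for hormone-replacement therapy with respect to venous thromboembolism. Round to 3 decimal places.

p₁ = 0.15, p₀ = 0.044.
Under exogeneity and monotonicity, PS = (p₁ − p₀) / (1 − p₀).
PS = (0.15 − 0.044) / (1 − 0.044) = 0.106 / 0.956 ≈ 0.1109

PS ≈ 0.111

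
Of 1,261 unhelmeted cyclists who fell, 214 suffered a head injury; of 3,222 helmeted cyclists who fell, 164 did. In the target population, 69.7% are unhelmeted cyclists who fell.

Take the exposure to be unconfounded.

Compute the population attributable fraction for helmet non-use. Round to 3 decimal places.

PAF ≈ 0.619

p₁ = P(outcome | exposed) = 214/1261 = 0.16971
p₀ = P(outcome | unexposed) = 164/3222 = 0.0509
Overall risk P(Y=1) = π·p₁ + (1−π)·p₀ = 0.697×0.16971 + 0.303×0.0509 = 0.13371.
Under exogeneity, PAF = [P(Y=1) − p₀] / P(Y=1).
PAF = (0.13371 − 0.0509) / 0.13371 ≈ 0.6193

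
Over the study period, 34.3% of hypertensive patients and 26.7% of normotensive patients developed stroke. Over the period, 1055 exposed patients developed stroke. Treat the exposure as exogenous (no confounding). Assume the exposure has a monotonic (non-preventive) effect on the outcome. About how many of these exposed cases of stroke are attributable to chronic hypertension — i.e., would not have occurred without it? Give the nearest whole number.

p₁ = 0.343, p₀ = 0.267.
PN = (p₁ − p₀)/p₁ = (0.343 − 0.267) / 0.343 ≈ 0.22157.
Attributable cases ≈ PN × (exposed cases) = 0.22157 × 1055 ≈ 233.76.

about 234 cases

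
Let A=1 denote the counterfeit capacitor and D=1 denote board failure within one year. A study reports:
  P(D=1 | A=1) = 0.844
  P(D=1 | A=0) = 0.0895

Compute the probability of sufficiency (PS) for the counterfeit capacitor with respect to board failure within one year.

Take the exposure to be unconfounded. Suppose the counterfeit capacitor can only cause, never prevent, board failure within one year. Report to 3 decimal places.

PS ≈ 0.829

Let p₁ = 0.844, p₀ = 0.0895.
Under exogeneity and monotonicity, PS = (p₁ − p₀) / (1 − p₀).
PS = (0.844 − 0.0895) / (1 − 0.0895) = 0.7545 / 0.9105 ≈ 0.8287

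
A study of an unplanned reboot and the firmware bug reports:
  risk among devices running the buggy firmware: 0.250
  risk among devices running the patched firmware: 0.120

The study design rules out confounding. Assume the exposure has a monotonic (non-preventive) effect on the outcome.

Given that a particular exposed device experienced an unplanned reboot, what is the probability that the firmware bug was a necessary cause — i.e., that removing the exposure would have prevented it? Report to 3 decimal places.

Let p₁ = 0.25, p₀ = 0.12.
Under exogeneity and monotonicity, PN = (p₁ − p₀) / p₁.
PN = (0.25 − 0.12) / 0.25 = 0.13 / 0.25 ≈ 0.5200

PN ≈ 0.520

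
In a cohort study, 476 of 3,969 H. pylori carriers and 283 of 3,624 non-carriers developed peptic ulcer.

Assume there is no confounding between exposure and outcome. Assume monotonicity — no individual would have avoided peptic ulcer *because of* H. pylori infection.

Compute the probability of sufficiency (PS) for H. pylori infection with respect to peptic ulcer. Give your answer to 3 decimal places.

p₁ = P(outcome | exposed) = 476/3969 = 0.11993
p₀ = P(outcome | unexposed) = 283/3624 = 0.078091
Under exogeneity and monotonicity, PS = (p₁ − p₀) / (1 − p₀).
PS = (0.11993 − 0.078091) / (1 − 0.078091) = 0.041839 / 0.92191 ≈ 0.0454

PS ≈ 0.045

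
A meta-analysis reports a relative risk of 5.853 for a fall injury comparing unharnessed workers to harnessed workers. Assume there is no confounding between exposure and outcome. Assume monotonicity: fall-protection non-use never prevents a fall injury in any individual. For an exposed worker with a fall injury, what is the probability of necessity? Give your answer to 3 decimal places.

PN ≈ 0.829

Under exogeneity and monotonicity, PN = (RR − 1) / RR = 1 − 1/RR.
PN = (5.853 − 1) / 5.853 = 4.853 / 5.853 ≈ 0.8291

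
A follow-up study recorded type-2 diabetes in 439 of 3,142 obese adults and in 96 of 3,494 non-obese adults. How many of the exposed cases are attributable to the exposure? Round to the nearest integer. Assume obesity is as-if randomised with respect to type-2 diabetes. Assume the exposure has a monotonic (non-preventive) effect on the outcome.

p₁ = P(outcome | exposed) = 439/3142 = 0.13972
p₀ = P(outcome | unexposed) = 96/3494 = 0.027476
PN = (p₁ − p₀)/p₁ = (0.13972 − 0.027476) / 0.13972 ≈ 0.80335.
Attributable cases ≈ PN × (exposed cases) = 0.80335 × 439 ≈ 352.67.

about 353 cases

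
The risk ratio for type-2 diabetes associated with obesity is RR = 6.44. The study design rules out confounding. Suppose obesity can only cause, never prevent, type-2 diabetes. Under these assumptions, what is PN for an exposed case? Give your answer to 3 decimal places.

PN ≈ 0.845

Under exogeneity and monotonicity, PN = (RR − 1) / RR = 1 − 1/RR.
PN = (6.44 − 1) / 6.44 = 5.44 / 6.44 ≈ 0.8447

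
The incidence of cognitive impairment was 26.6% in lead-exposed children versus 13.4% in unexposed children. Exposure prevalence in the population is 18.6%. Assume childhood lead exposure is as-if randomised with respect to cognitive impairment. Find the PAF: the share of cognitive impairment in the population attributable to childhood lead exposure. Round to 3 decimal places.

p₁ = 0.266, p₀ = 0.134.
Overall risk P(Y=1) = π·p₁ + (1−π)·p₀ = 0.186×0.266 + 0.814×0.134 = 0.15855.
Under exogeneity, PAF = [P(Y=1) − p₀] / P(Y=1).
PAF = (0.15855 − 0.134) / 0.15855 ≈ 0.1549

PAF ≈ 0.155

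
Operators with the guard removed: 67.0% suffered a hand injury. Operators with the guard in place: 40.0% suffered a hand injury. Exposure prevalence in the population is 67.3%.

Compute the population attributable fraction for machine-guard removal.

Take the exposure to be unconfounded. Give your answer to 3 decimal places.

p₁ = 0.67, p₀ = 0.4.
Overall risk P(Y=1) = π·p₁ + (1−π)·p₀ = 0.673×0.67 + 0.327×0.4 = 0.58171.
Under exogeneity, PAF = [P(Y=1) − p₀] / P(Y=1).
PAF = (0.58171 − 0.4) / 0.58171 ≈ 0.3124

PAF ≈ 0.312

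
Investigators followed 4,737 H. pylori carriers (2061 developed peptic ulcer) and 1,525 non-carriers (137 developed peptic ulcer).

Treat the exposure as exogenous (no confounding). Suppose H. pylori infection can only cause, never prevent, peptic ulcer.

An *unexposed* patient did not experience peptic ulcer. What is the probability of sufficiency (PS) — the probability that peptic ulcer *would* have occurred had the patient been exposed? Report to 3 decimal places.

p₁ = P(outcome | exposed) = 2061/4737 = 0.43509
p₀ = P(outcome | unexposed) = 137/1525 = 0.089836
Under exogeneity and monotonicity, PS = (p₁ − p₀) / (1 − p₀).
PS = (0.43509 − 0.089836) / (1 − 0.089836) = 0.34525 / 0.91016 ≈ 0.3793

PS ≈ 0.379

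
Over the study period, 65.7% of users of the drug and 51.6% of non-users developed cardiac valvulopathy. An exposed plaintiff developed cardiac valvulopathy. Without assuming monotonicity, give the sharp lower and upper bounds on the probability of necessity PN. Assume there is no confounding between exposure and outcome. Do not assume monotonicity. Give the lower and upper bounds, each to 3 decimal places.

p₁ = 0.657, p₀ = 0.516.
Under exogeneity alone the bounds on PN are max{0,(p₁−p₀)/p₁} ≤ PN ≤ min{1,(1−p₀)/p₁}.
  lower = (p₁ − p₀)/p₁ = 0.141 / 0.657 ≈ 0.2146
  upper = min{1, (1 − p₀)/p₁} = 0.484 / 0.657 ≈ 0.7367

0.215 ≤ PN ≤ 0.737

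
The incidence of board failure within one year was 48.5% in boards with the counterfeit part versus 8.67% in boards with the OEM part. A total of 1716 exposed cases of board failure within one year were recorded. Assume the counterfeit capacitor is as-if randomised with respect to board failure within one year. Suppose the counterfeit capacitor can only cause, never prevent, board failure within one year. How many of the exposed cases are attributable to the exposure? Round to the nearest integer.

about 1409 cases

p₁ = 0.485, p₀ = 0.0867.
PN = (p₁ − p₀)/p₁ = (0.485 − 0.0867) / 0.485 ≈ 0.82124.
Attributable cases ≈ PN × (exposed cases) = 0.82124 × 1716 ≈ 1409.24.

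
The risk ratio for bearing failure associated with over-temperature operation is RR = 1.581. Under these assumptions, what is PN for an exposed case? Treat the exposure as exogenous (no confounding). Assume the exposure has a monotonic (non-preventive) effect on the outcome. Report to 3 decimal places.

PN ≈ 0.367

Under exogeneity and monotonicity, PN = (RR − 1) / RR = 1 − 1/RR.
PN = (1.581 − 1) / 1.581 = 0.581 / 1.581 ≈ 0.3675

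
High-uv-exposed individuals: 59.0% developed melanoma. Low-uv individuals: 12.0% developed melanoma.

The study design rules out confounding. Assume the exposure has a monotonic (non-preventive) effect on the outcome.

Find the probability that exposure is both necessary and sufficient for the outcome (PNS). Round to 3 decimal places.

p₁ = 0.59, p₀ = 0.12.
Under exogeneity and monotonicity, PNS = p₁ − p₀.
PNS = 0.59 − 0.12 = 0.47

PNS ≈ 0.470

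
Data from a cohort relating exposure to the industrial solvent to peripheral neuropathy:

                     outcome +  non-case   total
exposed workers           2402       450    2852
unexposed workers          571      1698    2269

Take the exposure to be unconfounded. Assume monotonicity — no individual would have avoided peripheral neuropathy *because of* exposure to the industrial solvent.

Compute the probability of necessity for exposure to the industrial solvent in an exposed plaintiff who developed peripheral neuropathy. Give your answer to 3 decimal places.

p₁ = P(outcome | exposed) = 2402/2852 = 0.84222
p₀ = P(outcome | unexposed) = 571/2269 = 0.25165
Under exogeneity and monotonicity, PN = (p₁ − p₀) / p₁.
PN = (0.84222 − 0.25165) / 0.84222 = 0.59056 / 0.84222 ≈ 0.7012

PN ≈ 0.701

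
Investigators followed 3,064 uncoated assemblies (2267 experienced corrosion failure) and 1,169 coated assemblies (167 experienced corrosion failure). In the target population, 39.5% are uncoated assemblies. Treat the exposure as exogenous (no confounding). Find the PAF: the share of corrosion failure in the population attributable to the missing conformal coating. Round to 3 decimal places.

p₁ = P(outcome | exposed) = 2267/3064 = 0.73988
p₀ = P(outcome | unexposed) = 167/1169 = 0.14286
Overall risk P(Y=1) = π·p₁ + (1−π)·p₀ = 0.395×0.73988 + 0.605×0.14286 = 0.37868.
Under exogeneity, PAF = [P(Y=1) − p₀] / P(Y=1).
PAF = (0.37868 − 0.14286) / 0.37868 ≈ 0.6228

PAF ≈ 0.623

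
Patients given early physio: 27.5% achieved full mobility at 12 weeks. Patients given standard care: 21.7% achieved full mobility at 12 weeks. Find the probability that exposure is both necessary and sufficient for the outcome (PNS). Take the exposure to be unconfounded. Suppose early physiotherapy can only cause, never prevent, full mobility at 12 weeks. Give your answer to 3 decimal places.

PNS ≈ 0.058

p₁ = 0.275, p₀ = 0.217.
Under exogeneity and monotonicity, PNS = p₁ − p₀.
PNS = 0.275 − 0.217 = 0.058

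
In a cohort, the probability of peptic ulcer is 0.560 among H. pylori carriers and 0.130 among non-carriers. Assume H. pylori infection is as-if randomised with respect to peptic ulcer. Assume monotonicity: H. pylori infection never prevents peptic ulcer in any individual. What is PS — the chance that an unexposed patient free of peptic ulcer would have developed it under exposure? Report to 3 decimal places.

PS ≈ 0.494

Let p₁ = 0.56, p₀ = 0.13.
Under exogeneity and monotonicity, PS = (p₁ − p₀) / (1 − p₀).
PS = (0.56 − 0.13) / (1 − 0.13) = 0.43 / 0.87 ≈ 0.4943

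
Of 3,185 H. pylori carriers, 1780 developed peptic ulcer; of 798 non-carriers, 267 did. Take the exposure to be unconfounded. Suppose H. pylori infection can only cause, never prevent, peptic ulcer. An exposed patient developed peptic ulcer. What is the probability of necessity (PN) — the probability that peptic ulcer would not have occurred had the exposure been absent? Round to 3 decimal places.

p₁ = P(outcome | exposed) = 1780/3185 = 0.55887
p₀ = P(outcome | unexposed) = 267/798 = 0.33459
Under exogeneity and monotonicity, PN = (p₁ − p₀) / p₁.
PN = (0.55887 − 0.33459) / 0.55887 = 0.22428 / 0.55887 ≈ 0.4013

PN ≈ 0.401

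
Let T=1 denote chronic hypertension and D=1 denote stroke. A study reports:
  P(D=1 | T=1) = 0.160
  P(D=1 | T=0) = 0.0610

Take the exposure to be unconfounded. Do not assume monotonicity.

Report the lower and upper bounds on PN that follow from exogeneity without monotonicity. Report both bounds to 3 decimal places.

Let p₁ = 0.16, p₀ = 0.061.
Under exogeneity alone the bounds on PN are max{0,(p₁−p₀)/p₁} ≤ PN ≤ min{1,(1−p₀)/p₁}.
  lower = (p₁ − p₀)/p₁ = 0.099 / 0.16 ≈ 0.6188
  upper = min{1, (1 − p₀)/p₁} = 0.939 / 0.16 ≈ 5.8688 → capped at 1

0.619 ≤ PN ≤ 1.000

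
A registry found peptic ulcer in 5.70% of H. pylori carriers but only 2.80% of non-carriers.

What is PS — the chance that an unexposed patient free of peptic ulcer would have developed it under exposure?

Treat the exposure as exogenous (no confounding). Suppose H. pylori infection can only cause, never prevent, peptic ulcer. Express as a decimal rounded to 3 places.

p₁ = 0.057, p₀ = 0.028.
Under exogeneity and monotonicity, PS = (p₁ − p₀) / (1 − p₀).
PS = (0.057 − 0.028) / (1 − 0.028) = 0.029 / 0.972 ≈ 0.0298

PS ≈ 0.030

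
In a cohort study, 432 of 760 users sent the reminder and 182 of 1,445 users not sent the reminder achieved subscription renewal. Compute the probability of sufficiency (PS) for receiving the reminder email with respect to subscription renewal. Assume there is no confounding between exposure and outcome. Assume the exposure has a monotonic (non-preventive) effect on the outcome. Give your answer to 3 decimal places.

p₁ = P(outcome | exposed) = 432/760 = 0.56842
p₀ = P(outcome | unexposed) = 182/1445 = 0.12595
Under exogeneity and monotonicity, PS = (p₁ − p₀) / (1 − p₀).
PS = (0.56842 − 0.12595) / (1 − 0.12595) = 0.44247 / 0.87405 ≈ 0.5062

PS ≈ 0.506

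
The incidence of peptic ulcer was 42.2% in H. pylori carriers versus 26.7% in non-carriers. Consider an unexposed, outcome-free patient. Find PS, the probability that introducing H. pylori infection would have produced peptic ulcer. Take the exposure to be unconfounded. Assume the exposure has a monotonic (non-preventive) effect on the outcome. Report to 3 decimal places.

p₁ = 0.422, p₀ = 0.267.
Under exogeneity and monotonicity, PS = (p₁ − p₀) / (1 − p₀).
PS = (0.422 − 0.267) / (1 − 0.267) = 0.155 / 0.733 ≈ 0.2115

PS ≈ 0.211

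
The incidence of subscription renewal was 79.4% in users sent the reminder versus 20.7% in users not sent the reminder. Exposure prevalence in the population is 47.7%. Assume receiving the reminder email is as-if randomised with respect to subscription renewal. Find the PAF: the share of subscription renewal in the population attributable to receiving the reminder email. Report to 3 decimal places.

PAF ≈ 0.575

p₁ = 0.794, p₀ = 0.207.
Overall risk P(Y=1) = π·p₁ + (1−π)·p₀ = 0.477×0.794 + 0.523×0.207 = 0.487.
Under exogeneity, PAF = [P(Y=1) − p₀] / P(Y=1).
PAF = (0.487 − 0.207) / 0.487 ≈ 0.5749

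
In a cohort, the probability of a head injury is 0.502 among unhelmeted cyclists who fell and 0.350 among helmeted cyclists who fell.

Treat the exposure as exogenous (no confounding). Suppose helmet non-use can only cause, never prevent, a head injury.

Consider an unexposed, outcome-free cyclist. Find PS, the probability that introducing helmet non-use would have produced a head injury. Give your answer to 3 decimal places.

PS ≈ 0.234

Let p₁ = 0.502, p₀ = 0.35.
Under exogeneity and monotonicity, PS = (p₁ − p₀) / (1 − p₀).
PS = (0.502 − 0.35) / (1 − 0.35) = 0.152 / 0.65 ≈ 0.2338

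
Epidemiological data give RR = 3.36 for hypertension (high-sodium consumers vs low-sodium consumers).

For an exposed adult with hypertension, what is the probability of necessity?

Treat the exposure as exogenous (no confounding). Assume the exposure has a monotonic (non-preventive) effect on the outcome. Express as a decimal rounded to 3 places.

PN ≈ 0.702

Under exogeneity and monotonicity, PN = (RR − 1) / RR = 1 − 1/RR.
PN = (3.36 − 1) / 3.36 = 2.36 / 3.36 ≈ 0.7024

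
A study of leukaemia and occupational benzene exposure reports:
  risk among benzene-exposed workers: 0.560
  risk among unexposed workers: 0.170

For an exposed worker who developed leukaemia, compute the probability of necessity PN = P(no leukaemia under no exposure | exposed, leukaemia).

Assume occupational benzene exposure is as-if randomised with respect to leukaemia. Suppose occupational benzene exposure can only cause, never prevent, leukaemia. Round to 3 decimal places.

Let p₁ = 0.56, p₀ = 0.17.
Under exogeneity and monotonicity, PN = (p₁ − p₀) / p₁.
PN = (0.56 − 0.17) / 0.56 = 0.39 / 0.56 ≈ 0.6964

PN ≈ 0.696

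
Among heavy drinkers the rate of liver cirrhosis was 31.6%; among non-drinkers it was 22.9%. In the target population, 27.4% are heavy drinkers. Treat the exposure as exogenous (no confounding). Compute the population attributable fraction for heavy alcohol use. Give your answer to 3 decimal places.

p₁ = 0.316, p₀ = 0.229.
Overall risk P(Y=1) = π·p₁ + (1−π)·p₀ = 0.274×0.316 + 0.726×0.229 = 0.25284.
Under exogeneity, PAF = [P(Y=1) − p₀] / P(Y=1).
PAF = (0.25284 − 0.229) / 0.25284 ≈ 0.0943

PAF ≈ 0.094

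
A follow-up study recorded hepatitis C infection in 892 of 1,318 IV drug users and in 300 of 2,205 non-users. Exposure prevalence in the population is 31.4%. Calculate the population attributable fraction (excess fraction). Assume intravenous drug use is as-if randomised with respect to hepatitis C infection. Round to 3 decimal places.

PAF ≈ 0.555

p₁ = P(outcome | exposed) = 892/1318 = 0.67678
p₀ = P(outcome | unexposed) = 300/2205 = 0.13605
Overall risk P(Y=1) = π·p₁ + (1−π)·p₀ = 0.314×0.67678 + 0.686×0.13605 = 0.30584.
Under exogeneity, PAF = [P(Y=1) − p₀] / P(Y=1).
PAF = (0.30584 − 0.13605) / 0.30584 ≈ 0.5551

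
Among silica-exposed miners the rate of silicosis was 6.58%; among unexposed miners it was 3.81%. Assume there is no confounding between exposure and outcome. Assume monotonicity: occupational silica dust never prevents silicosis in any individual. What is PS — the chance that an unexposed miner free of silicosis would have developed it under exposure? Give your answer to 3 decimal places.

p₁ = 0.0658, p₀ = 0.0381.
Under exogeneity and monotonicity, PS = (p₁ − p₀) / (1 − p₀).
PS = (0.0658 − 0.0381) / (1 − 0.0381) = 0.0277 / 0.9619 ≈ 0.0288

PS ≈ 0.029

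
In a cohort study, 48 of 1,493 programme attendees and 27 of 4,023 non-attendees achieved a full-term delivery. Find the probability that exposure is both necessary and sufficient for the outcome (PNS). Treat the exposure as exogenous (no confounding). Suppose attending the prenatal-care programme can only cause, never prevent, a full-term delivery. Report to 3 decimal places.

p₁ = P(outcome | exposed) = 48/1493 = 0.03215
p₀ = P(outcome | unexposed) = 27/4023 = 0.0067114
Under exogeneity and monotonicity, PNS = p₁ − p₀.
PNS = 0.03215 − 0.0067114 = 0.025439

PNS ≈ 0.025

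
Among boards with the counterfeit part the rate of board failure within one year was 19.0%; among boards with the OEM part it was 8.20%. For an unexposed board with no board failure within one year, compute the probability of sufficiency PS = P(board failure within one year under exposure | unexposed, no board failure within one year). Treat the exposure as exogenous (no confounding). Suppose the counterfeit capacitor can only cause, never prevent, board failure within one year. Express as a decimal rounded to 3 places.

p₁ = 0.19, p₀ = 0.082.
Under exogeneity and monotonicity, PS = (p₁ − p₀) / (1 − p₀).
PS = (0.19 − 0.082) / (1 − 0.082) = 0.108 / 0.918 ≈ 0.1176

PS ≈ 0.118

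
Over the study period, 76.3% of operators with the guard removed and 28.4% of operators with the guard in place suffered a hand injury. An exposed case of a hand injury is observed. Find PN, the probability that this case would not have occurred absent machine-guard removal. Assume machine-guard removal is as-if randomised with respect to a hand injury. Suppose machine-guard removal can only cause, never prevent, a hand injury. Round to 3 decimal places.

PN ≈ 0.628

p₁ = 0.763, p₀ = 0.284.
Under exogeneity and monotonicity, PN = (p₁ − p₀) / p₁.
PN = (0.763 − 0.284) / 0.763 = 0.479 / 0.763 ≈ 0.6278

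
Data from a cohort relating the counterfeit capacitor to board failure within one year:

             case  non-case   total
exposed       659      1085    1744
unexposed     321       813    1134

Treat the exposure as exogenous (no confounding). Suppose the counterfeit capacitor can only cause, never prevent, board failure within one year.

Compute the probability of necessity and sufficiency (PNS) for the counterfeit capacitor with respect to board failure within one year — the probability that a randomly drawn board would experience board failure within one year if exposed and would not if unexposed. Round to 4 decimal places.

p₁ = P(outcome | exposed) = 659/1744 = 0.37787
p₀ = P(outcome | unexposed) = 321/1134 = 0.28307
Under exogeneity and monotonicity, PNS = p₁ − p₀.
PNS = 0.37787 − 0.28307 = 0.094798

PNS ≈ 0.0948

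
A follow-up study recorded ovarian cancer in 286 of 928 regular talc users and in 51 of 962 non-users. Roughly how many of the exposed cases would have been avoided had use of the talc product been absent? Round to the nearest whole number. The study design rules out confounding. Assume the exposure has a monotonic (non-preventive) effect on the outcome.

p₁ = P(outcome | exposed) = 286/928 = 0.30819
p₀ = P(outcome | unexposed) = 51/962 = 0.053015
PN = (p₁ − p₀)/p₁ = (0.30819 − 0.053015) / 0.30819 ≈ 0.82798.
Attributable cases ≈ PN × (exposed cases) = 0.82798 × 286 ≈ 236.80.

about 237 cases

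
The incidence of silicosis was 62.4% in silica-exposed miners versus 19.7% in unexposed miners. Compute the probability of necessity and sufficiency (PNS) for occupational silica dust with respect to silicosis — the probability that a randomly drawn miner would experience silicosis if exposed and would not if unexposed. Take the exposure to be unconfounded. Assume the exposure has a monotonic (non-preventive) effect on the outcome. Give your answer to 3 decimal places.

p₁ = 0.624, p₀ = 0.197.
Under exogeneity and monotonicity, PNS = p₁ − p₀.
PNS = 0.624 − 0.197 = 0.427

PNS ≈ 0.427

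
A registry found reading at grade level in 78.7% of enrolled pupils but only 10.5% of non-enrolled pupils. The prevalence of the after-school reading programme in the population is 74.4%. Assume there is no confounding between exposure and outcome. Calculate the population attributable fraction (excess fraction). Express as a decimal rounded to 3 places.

p₁ = 0.787, p₀ = 0.105.
Overall risk P(Y=1) = π·p₁ + (1−π)·p₀ = 0.744×0.787 + 0.256×0.105 = 0.61241.
Under exogeneity, PAF = [P(Y=1) − p₀] / P(Y=1).
PAF = (0.61241 − 0.105) / 0.61241 ≈ 0.8285

PAF ≈ 0.829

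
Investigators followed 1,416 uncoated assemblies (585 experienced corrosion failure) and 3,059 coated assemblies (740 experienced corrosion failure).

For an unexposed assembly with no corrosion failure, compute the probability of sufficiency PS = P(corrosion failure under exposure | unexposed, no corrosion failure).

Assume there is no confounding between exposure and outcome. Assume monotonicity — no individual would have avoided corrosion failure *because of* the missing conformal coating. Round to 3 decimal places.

PS ≈ 0.226

p₁ = P(outcome | exposed) = 585/1416 = 0.41314
p₀ = P(outcome | unexposed) = 740/3059 = 0.24191
Under exogeneity and monotonicity, PS = (p₁ − p₀) / (1 − p₀).
PS = (0.41314 − 0.24191) / (1 − 0.24191) = 0.17123 / 0.75809 ≈ 0.2259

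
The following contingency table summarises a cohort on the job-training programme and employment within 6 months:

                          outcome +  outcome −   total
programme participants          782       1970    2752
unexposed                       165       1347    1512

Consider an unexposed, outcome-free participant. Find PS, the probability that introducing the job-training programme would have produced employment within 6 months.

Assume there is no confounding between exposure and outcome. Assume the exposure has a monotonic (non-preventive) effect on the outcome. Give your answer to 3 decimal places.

p₁ = P(outcome | exposed) = 782/2752 = 0.28416
p₀ = P(outcome | unexposed) = 165/1512 = 0.10913
Under exogeneity and monotonicity, PS = (p₁ − p₀)/(1 − p₀).
PS = (0.28416 − 0.10913) / 0.89087 ≈ 0.1965

PS ≈ 0.196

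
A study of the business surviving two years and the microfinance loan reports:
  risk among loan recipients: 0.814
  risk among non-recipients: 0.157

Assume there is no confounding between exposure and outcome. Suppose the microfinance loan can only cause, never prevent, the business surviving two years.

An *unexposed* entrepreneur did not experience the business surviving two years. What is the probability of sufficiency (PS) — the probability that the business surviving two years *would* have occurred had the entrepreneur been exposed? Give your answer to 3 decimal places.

Let p₁ = 0.814, p₀ = 0.157.
Under exogeneity and monotonicity, PS = (p₁ − p₀) / (1 − p₀).
PS = (0.814 − 0.157) / (1 − 0.157) = 0.657 / 0.843 ≈ 0.7794

PS ≈ 0.779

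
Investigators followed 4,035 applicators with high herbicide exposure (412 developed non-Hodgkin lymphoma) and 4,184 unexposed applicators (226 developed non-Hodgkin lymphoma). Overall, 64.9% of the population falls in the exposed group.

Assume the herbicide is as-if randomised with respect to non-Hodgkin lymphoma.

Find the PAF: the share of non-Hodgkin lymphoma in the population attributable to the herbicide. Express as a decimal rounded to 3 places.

PAF ≈ 0.366

p₁ = P(outcome | exposed) = 412/4035 = 0.10211
p₀ = P(outcome | unexposed) = 226/4184 = 0.054015
Overall risk P(Y=1) = π·p₁ + (1−π)·p₀ = 0.649×0.10211 + 0.351×0.054015 = 0.085227.
Under exogeneity, PAF = [P(Y=1) − p₀] / P(Y=1).
PAF = (0.085227 − 0.054015) / 0.085227 ≈ 0.3662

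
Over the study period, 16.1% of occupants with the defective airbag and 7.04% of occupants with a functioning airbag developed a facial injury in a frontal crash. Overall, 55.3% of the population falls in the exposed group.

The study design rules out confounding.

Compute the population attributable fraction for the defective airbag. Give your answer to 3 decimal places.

p₁ = 0.161, p₀ = 0.0704.
Overall risk P(Y=1) = π·p₁ + (1−π)·p₀ = 0.553×0.161 + 0.447×0.0704 = 0.1205.
Under exogeneity, PAF = [P(Y=1) − p₀] / P(Y=1).
PAF = (0.1205 − 0.0704) / 0.1205 ≈ 0.4158

PAF ≈ 0.416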